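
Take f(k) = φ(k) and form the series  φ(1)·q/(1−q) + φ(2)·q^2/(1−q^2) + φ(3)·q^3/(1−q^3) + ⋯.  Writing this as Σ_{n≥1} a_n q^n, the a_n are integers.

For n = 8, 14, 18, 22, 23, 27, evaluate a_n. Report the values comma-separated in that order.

[q^8] φ(1)=1,φ(2)=1,φ(4)=2,φ(8)=4 ⇒ 8
[q^14] φ(1)=1,φ(2)=1,φ(7)=6,φ(14)=6 ⇒ 14
[q^18] φ(18)=6,φ(9)=6,φ(6)=2,φ(3)=2,φ(2)=1,φ(1)=1 ⇒ 18
[q^22] φ(1)=1,φ(2)=1,φ(11)=10,φ(22)=10 ⇒ 22
n=23: 1·23 23·1  φ→[1+22]=23
q^27  k|27↦φ(k): 1:1 3:2 9:6 27:18  a_27=27

8, 14, 18, 22, 23, 27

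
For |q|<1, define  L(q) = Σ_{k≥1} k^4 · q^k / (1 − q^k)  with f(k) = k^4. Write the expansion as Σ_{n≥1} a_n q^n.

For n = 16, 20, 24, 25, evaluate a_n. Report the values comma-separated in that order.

69905, 170898, 358258, 391251

d|16:{16,8,4,2,1}  Σf=65536+4096+256+16+1=69905
q^20  k|20↦f(k): 20:160000 10:10000 5:625 4:256 2:16 1:1  a_20=170898
n=24: 1·24 2·12 3·8 4·6 6·4 8·3 12·2 24·1  f→[1+16+81+256+1296+4096+20736+331776]=358258
[q^25] f(1)=1,f(5)=625,f(25)=390625 ⇒ 391251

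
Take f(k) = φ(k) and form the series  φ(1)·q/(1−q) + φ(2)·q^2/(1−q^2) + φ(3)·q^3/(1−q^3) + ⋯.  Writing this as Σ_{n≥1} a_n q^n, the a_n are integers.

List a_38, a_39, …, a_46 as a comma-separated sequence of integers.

[q^38] φ(38)=18,φ(19)=18,φ(2)=1,φ(1)=1 ⇒ 38
[q^39] φ(1)=1,φ(3)=2,φ(13)=12,φ(39)=24 ⇒ 39
q^40  k|40↦φ(k): 40:16 20:8 10:4 8:4 5:4 4:2 2:1 1:1  a_40=40
q^41  k|41↦φ(k): 41:40 1:1  a_41=41
[q^42] φ(42)=12,φ(21)=12,φ(14)=6,φ(7)=6,φ(6)=2,φ(3)=2,φ(2)=1,φ(1)=1 ⇒ 42
q^43  k|43↦φ(k): 43:42 1:1  a_43=43
q^44  k|44↦φ(k): 1:1 2:1 4:2 11:10 22:10 44:20  a_44=44
d|45:{1,3,5,9,15,45}  Σφ=1+2+4+6+8+24=45
d|46:{46,23,2,1}  Σφ=22+22+1+1=46

38, 39, 40, 41, 42, 43, 44, 45, 46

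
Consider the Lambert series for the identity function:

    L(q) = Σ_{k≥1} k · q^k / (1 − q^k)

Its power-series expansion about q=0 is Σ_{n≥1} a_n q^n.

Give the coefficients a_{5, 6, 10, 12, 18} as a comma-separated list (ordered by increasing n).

6, 12, 18, 28, 39

[q^5] f(5)=5,f(1)=1 ⇒ 6
d|6:{6,3,2,1}  Σf=6+3+2+1=12
n=10: 1·10 2·5 5·2 10·1  f→[1+2+5+10]=18
q^12  k|12↦f(k): 1:1 2:2 3:3 4:4 6:6 12:12  a_12=28
d|18:{18,9,6,3,2,1}  Σf=18+9+6+3+2+1=39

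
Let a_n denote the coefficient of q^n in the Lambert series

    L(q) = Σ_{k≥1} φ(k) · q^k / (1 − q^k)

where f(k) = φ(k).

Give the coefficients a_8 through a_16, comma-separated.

q^8  k|8↦φ(k): 8:4 4:2 2:1 1:1  a_8=8
q^9  k|9↦φ(k): 9:6 3:2 1:1  a_9=9
n=10: 1·10 2·5 5·2 10·1  φ→[1+1+4+4]=10
q^11  k|11↦φ(k): 1:1 11:10  a_11=11
n=12: 1·12 2·6 3·4 4·3 6·2 12·1  φ→[1+1+2+2+2+4]=12
d|13:{1,13}  Σφ=1+12=13
[q^14] φ(14)=6,φ(7)=6,φ(2)=1,φ(1)=1 ⇒ 14
[q^15] φ(1)=1,φ(3)=2,φ(5)=4,φ(15)=8 ⇒ 15
n=16: 16·1 8·2 4·4 2·8 1·16  φ→[8+4+2+1+1]=16

8, 9, 10, 11, 12, 13, 14, 15, 16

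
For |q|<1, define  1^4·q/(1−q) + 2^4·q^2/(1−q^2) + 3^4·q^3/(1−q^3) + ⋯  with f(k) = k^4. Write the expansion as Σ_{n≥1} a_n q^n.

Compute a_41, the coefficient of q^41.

d|41:{1,41}  Σf=1+2825761=2825762

a_41 = 2825762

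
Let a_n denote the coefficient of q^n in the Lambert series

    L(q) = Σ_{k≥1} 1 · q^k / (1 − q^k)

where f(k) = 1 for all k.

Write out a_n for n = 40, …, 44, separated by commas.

8, 2, 8, 2, 6

n=40: 40·1 20·2 10·4 8·5 5·8 4·10 2·20 1·40  f→[1+1+1+1+1+1+1+1]=8
q^41  k|41↦f(k): 41:1 1:1  a_41=2
d|42:{42,21,14,7,6,3,2,1}  Σf=1+1+1+1+1+1+1+1=8
[q^43] f(43)=1,f(1)=1 ⇒ 2
d|44:{44,22,11,4,2,1}  Σf=1+1+1+1+1+1=6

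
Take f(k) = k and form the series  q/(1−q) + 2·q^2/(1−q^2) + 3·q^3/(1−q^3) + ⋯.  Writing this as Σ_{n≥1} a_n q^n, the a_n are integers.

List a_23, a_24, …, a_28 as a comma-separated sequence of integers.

24, 60, 31, 42, 40, 56

[q^23] f(1)=1,f(23)=23 ⇒ 24
[q^24] f(1)=1,f(2)=2,f(3)=3,f(4)=4,f(6)=6,f(8)=8,f(12)=12,f(24)=24 ⇒ 60
n=25: 1·25 5·5 25·1  f→[1+5+25]=31
q^26  k|26↦f(k): 1:1 2:2 13:13 26:26  a_26=42
q^27  k|27↦f(k): 27:27 9:9 3:3 1:1  a_27=40
q^28  k|28↦f(k): 28:28 14:14 7:7 4:4 2:2 1:1  a_28=56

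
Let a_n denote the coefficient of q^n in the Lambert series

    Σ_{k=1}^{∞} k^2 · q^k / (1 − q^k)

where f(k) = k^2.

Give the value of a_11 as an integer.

a_11 = 122

[q^11] f(1)=1,f(11)=121 ⇒ 122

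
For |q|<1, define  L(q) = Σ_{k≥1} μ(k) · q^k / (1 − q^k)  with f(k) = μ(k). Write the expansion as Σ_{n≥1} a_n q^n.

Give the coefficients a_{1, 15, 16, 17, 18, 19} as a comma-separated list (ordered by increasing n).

1, 0, 0, 0, 0, 0

n=1: 1·1  μ→[1]=1
q^15  k|15↦μ(k): 1:1 3:-1 5:-1 15:1  a_15=0
[q^16] μ(16)=0,μ(8)=0,μ(4)=0,μ(2)=-1,μ(1)=1 ⇒ 0
[q^17] μ(17)=-1,μ(1)=1 ⇒ 0
n=18: 18·1 9·2 6·3 3·6 2·9 1·18  μ→[0+0+1+(-1)+(-1)+1]=0
q^19  k|19↦μ(k): 1:1 19:-1  a_19=0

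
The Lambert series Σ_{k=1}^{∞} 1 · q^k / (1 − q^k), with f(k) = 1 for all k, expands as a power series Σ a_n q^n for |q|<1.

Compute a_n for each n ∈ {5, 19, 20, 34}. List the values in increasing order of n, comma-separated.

d|5:{1,5}  Σf=1+1=2
q^19  k|19↦f(k): 19:1 1:1  a_19=2
d|20:{1,2,4,5,10,20}  Σf=1+1+1+1+1+1=6
q^34  k|34↦f(k): 34:1 17:1 2:1 1:1  a_34=4

2, 2, 6, 4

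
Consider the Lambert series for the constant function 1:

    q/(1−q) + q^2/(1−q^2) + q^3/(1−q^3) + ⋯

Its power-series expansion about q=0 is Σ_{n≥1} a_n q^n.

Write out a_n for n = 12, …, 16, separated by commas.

6, 2, 4, 4, 5

[q^12] f(12)=1,f(6)=1,f(4)=1,f(3)=1,f(2)=1,f(1)=1 ⇒ 6
d|13:{13,1}  Σf=1+1=2
n=14: 14·1 7·2 2·7 1·14  f→[1+1+1+1]=4
[q^15] f(15)=1,f(5)=1,f(3)=1,f(1)=1 ⇒ 4
d|16:{16,8,4,2,1}  Σf=1+1+1+1+1=5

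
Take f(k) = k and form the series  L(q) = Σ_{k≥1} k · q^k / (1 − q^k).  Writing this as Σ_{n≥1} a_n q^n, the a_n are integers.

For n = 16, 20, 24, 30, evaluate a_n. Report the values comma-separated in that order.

31, 42, 60, 72

q^16  k|16↦f(k): 1:1 2:2 4:4 8:8 16:16  a_16=31
[q^20] f(1)=1,f(2)=2,f(4)=4,f(5)=5,f(10)=10,f(20)=20 ⇒ 42
n=24: 24·1 12·2 8·3 6·4 4·6 3·8 2·12 1·24  f→[24+12+8+6+4+3+2+1]=60
[q^30] f(1)=1,f(2)=2,f(3)=3,f(5)=5,f(6)=6,f(10)=10,f(15)=15,f(30)=30 ⇒ 72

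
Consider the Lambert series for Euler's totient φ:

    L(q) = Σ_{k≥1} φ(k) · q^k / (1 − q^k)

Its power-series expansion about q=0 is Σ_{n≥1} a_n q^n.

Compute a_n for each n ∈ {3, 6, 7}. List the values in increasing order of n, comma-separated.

n=3: 3·1 1·3  φ→[2+1]=3
n=6: 6·1 3·2 2·3 1·6  φ→[2+2+1+1]=6
d|7:{1,7}  Σφ=1+6=7

3, 6, 7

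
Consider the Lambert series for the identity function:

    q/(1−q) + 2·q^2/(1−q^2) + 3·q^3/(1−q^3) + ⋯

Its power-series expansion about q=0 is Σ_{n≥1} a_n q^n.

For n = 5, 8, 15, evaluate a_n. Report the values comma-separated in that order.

q^5  k|5↦f(k): 5:5 1:1  a_5=6
n=8: 8·1 4·2 2·4 1·8  f→[8+4+2+1]=15
q^15  k|15↦f(k): 15:15 5:5 3:3 1:1  a_15=24

6, 15, 24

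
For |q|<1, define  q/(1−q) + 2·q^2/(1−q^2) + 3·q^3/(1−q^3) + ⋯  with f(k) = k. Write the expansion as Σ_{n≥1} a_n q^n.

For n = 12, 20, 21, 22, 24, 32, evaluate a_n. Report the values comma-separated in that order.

d|12:{12,6,4,3,2,1}  Σf=12+6+4+3+2+1=28
q^20  k|20↦f(k): 1:1 2:2 4:4 5:5 10:10 20:20  a_20=42
q^21  k|21↦f(k): 21:21 7:7 3:3 1:1  a_21=32
n=22: 22·1 11·2 2·11 1·22  f→[22+11+2+1]=36
[q^24] f(24)=24,f(12)=12,f(8)=8,f(6)=6,f(4)=4,f(3)=3,f(2)=2,f(1)=1 ⇒ 60
d|32:{1,2,4,8,16,32}  Σf=1+2+4+8+16+32=63

28, 42, 32, 36, 60, 63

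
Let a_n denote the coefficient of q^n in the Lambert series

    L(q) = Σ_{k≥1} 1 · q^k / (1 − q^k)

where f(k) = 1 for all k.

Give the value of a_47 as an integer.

d|47:{1,47}  Σf=1+1=2

a_47 = 2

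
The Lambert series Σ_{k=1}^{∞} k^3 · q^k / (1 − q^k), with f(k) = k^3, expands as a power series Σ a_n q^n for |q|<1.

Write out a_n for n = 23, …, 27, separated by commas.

q^23  k|23↦f(k): 1:1 23:12167  a_23=12168
q^24  k|24↦f(k): 1:1 2:8 3:27 4:64 6:216 8:512 12:1728 24:13824  a_24=16380
d|25:{25,5,1}  Σf=15625+125+1=15751
n=26: 26·1 13·2 2·13 1·26  f→[17576+2197+8+1]=19782
d|27:{1,3,9,27}  Σf=1+27+729+19683=20440

12168, 16380, 15751, 19782, 20440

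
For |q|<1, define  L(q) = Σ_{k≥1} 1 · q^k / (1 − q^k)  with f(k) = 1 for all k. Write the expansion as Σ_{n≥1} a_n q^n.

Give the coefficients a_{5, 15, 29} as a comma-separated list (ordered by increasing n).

2, 4, 2

q^5  k|5↦f(k): 5:1 1:1  a_5=2
q^15  k|15↦f(k): 15:1 5:1 3:1 1:1  a_15=4
q^29  k|29↦f(k): 29:1 1:1  a_29=2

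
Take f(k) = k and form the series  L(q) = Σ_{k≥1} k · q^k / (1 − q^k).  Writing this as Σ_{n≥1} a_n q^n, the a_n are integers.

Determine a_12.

q^12  k|12↦f(k): 1:1 2:2 3:3 4:4 6:6 12:12  a_12=28

a_12 = 28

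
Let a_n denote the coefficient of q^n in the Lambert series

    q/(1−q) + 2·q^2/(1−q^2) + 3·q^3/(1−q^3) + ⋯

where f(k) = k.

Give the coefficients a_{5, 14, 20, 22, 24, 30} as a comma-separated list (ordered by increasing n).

6, 24, 42, 36, 60, 72

d|5:{1,5}  Σf=1+5=6
d|14:{14,7,2,1}  Σf=14+7+2+1=24
n=20: 1·20 2·10 4·5 5·4 10·2 20·1  f→[1+2+4+5+10+20]=42
q^22  k|22↦f(k): 22:22 11:11 2:2 1:1  a_22=36
q^24  k|24↦f(k): 1:1 2:2 3:3 4:4 6:6 8:8 12:12 24:24  a_24=60
[q^30] f(1)=1,f(2)=2,f(3)=3,f(5)=5,f(6)=6,f(10)=10,f(15)=15,f(30)=30 ⇒ 72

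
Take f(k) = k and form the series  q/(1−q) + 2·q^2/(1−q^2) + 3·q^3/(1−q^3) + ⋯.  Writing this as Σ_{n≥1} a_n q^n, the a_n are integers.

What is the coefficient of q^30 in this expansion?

a_30 = 72

[q^30] f(30)=30,f(15)=15,f(10)=10,f(6)=6,f(5)=5,f(3)=3,f(2)=2,f(1)=1 ⇒ 72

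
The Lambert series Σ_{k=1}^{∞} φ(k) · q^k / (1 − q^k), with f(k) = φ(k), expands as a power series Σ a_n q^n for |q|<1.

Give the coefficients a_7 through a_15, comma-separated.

d|7:{1,7}  Σφ=1+6=7
q^8  k|8↦φ(k): 8:4 4:2 2:1 1:1  a_8=8
d|9:{9,3,1}  Σφ=6+2+1=9
[q^10] φ(1)=1,φ(2)=1,φ(5)=4,φ(10)=4 ⇒ 10
n=11: 11·1 1·11  φ→[10+1]=11
n=12: 12·1 6·2 4·3 3·4 2·6 1·12  φ→[4+2+2+2+1+1]=12
n=13: 1·13 13·1  φ→[1+12]=13
d|14:{1,2,7,14}  Σφ=1+1+6+6=14
d|15:{1,3,5,15}  Σφ=1+2+4+8=15

7, 8, 9, 10, 11, 12, 13, 14, 15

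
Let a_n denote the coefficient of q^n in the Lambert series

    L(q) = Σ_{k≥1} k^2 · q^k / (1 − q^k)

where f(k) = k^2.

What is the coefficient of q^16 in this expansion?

q^16  k|16↦f(k): 16:256 8:64 4:16 2:4 1:1  a_16=341

a_16 = 341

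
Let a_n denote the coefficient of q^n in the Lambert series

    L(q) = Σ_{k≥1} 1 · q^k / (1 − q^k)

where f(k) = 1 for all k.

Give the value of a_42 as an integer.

a_42 = 8

n=42: 42·1 21·2 14·3 7·6 6·7 3·14 2·21 1·42  f→[1+1+1+1+1+1+1+1]=8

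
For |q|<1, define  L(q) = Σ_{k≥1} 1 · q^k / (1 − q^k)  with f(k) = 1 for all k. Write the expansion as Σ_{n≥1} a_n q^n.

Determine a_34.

a_34 = 4

[q^34] f(1)=1,f(2)=1,f(17)=1,f(34)=1 ⇒ 4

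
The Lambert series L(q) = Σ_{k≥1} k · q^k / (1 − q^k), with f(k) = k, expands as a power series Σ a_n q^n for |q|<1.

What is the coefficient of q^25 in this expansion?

n=25: 25·1 5·5 1·25  f→[25+5+1]=31

a_25 = 31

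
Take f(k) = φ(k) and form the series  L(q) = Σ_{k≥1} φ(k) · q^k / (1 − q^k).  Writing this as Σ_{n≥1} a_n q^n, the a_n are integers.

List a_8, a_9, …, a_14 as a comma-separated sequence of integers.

q^8  k|8↦φ(k): 8:4 4:2 2:1 1:1  a_8=8
d|9:{9,3,1}  Σφ=6+2+1=9
d|10:{1,2,5,10}  Σφ=1+1+4+4=10
d|11:{1,11}  Σφ=1+10=11
n=12: 12·1 6·2 4·3 3·4 2·6 1·12  φ→[4+2+2+2+1+1]=12
n=13: 13·1 1·13  φ→[12+1]=13
q^14  k|14↦φ(k): 14:6 7:6 2:1 1:1  a_14=14

8, 9, 10, 11, 12, 13, 14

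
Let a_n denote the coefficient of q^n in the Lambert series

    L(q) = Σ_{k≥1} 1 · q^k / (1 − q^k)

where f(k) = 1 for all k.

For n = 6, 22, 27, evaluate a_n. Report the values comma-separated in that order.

q^6  k|6↦f(k): 6:1 3:1 2:1 1:1  a_6=4
[q^22] f(1)=1,f(2)=1,f(11)=1,f(22)=1 ⇒ 4
q^27  k|27↦f(k): 27:1 9:1 3:1 1:1  a_27=4

4, 4, 4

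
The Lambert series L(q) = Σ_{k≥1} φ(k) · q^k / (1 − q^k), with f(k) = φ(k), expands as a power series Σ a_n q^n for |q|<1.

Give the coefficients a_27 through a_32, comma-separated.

d|27:{27,9,3,1}  Σφ=18+6+2+1=27
q^28  k|28↦φ(k): 28:12 14:6 7:6 4:2 2:1 1:1  a_28=28
n=29: 29·1 1·29  φ→[28+1]=29
q^30  k|30↦φ(k): 1:1 2:1 3:2 5:4 6:2 10:4 15:8 30:8  a_30=30
q^31  k|31↦φ(k): 1:1 31:30  a_31=31
n=32: 1·32 2·16 4·8 8·4 16·2 32·1  φ→[1+1+2+4+8+16]=32

27, 28, 29, 30, 31, 32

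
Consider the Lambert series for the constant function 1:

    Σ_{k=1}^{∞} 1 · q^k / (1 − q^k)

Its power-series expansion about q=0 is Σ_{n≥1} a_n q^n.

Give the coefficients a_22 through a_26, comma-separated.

4, 2, 8, 3, 4

n=22: 1·22 2·11 11·2 22·1  f→[1+1+1+1]=4
d|23:{23,1}  Σf=1+1=2
q^24  k|24↦f(k): 1:1 2:1 3:1 4:1 6:1 8:1 12:1 24:1  a_24=8
q^25  k|25↦f(k): 1:1 5:1 25:1  a_25=3
d|26:{26,13,2,1}  Σf=1+1+1+1=4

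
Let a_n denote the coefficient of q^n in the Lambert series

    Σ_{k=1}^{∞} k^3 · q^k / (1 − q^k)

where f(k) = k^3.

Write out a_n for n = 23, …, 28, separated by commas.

[q^23] f(23)=12167,f(1)=1 ⇒ 12168
d|24:{1,2,3,4,6,8,12,24}  Σf=1+8+27+64+216+512+1728+13824=16380
n=25: 25·1 5·5 1·25  f→[15625+125+1]=15751
n=26: 26·1 13·2 2·13 1·26  f→[17576+2197+8+1]=19782
q^27  k|27↦f(k): 27:19683 9:729 3:27 1:1  a_27=20440
q^28  k|28↦f(k): 28:21952 14:2744 7:343 4:64 2:8 1:1  a_28=25112

12168, 16380, 15751, 19782, 20440, 25112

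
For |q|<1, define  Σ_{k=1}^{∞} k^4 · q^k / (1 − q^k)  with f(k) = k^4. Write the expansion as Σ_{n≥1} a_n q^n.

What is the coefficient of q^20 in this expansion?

a_20 = 170898

n=20: 1·20 2·10 4·5 5·4 10·2 20·1  f→[1+16+256+625+10000+160000]=170898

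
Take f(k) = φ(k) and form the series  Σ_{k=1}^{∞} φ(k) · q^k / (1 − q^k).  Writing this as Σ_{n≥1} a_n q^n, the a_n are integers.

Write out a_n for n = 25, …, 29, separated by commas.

[q^25] φ(25)=20,φ(5)=4,φ(1)=1 ⇒ 25
n=26: 26·1 13·2 2·13 1·26  φ→[12+12+1+1]=26
d|27:{27,9,3,1}  Σφ=18+6+2+1=27
q^28  k|28↦φ(k): 28:12 14:6 7:6 4:2 2:1 1:1  a_28=28
n=29: 1·29 29·1  φ→[1+28]=29

25, 26, 27, 28, 29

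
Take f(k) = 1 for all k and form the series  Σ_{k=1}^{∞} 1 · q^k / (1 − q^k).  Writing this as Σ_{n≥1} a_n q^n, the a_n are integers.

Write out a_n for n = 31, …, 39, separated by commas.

2, 6, 4, 4, 4, 9, 2, 4, 4

q^31  k|31↦f(k): 31:1 1:1  a_31=2
[q^32] f(1)=1,f(2)=1,f(4)=1,f(8)=1,f(16)=1,f(32)=1 ⇒ 6
[q^33] f(1)=1,f(3)=1,f(11)=1,f(33)=1 ⇒ 4
q^34  k|34↦f(k): 1:1 2:1 17:1 34:1  a_34=4
d|35:{1,5,7,35}  Σf=1+1+1+1=4
q^36  k|36↦f(k): 1:1 2:1 3:1 4:1 6:1 9:1 12:1 18:1 36:1  a_36=9
d|37:{37,1}  Σf=1+1=2
d|38:{38,19,2,1}  Σf=1+1+1+1=4
q^39  k|39↦f(k): 1:1 3:1 13:1 39:1  a_39=4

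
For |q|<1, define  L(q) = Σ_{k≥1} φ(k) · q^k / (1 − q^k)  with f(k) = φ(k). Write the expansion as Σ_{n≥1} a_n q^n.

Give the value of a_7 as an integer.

d|7:{1,7}  Σφ=1+6=7

a_7 = 7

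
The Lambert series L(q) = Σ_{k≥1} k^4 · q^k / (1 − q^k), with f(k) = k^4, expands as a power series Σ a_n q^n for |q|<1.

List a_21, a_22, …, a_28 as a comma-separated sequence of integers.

196964, 248914, 279842, 358258, 391251, 485554, 538084, 655746

[q^21] f(1)=1,f(3)=81,f(7)=2401,f(21)=194481 ⇒ 196964
q^22  k|22↦f(k): 22:234256 11:14641 2:16 1:1  a_22=248914
d|23:{1,23}  Σf=1+279841=279842
q^24  k|24↦f(k): 24:331776 12:20736 8:4096 6:1296 4:256 3:81 2:16 1:1  a_24=358258
n=25: 25·1 5·5 1·25  f→[390625+625+1]=391251
n=26: 26·1 13·2 2·13 1·26  f→[456976+28561+16+1]=485554
n=27: 1·27 3·9 9·3 27·1  f→[1+81+6561+531441]=538084
[q^28] f(1)=1,f(2)=16,f(4)=256,f(7)=2401,f(14)=38416,f(28)=614656 ⇒ 655746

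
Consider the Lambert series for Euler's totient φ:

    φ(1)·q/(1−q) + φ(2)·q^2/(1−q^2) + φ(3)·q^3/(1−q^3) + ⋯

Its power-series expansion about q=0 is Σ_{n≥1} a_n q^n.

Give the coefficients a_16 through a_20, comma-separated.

[q^16] φ(16)=8,φ(8)=4,φ(4)=2,φ(2)=1,φ(1)=1 ⇒ 16
d|17:{17,1}  Σφ=16+1=17
d|18:{1,2,3,6,9,18}  Σφ=1+1+2+2+6+6=18
d|19:{19,1}  Σφ=18+1=19
[q^20] φ(20)=8,φ(10)=4,φ(5)=4,φ(4)=2,φ(2)=1,φ(1)=1 ⇒ 20

16, 17, 18, 19, 20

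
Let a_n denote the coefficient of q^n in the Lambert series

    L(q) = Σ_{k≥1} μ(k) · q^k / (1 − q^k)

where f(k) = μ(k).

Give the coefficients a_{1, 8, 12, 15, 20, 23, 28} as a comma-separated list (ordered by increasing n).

q^1  k|1↦μ(k): 1:1  a_1=1
[q^8] μ(8)=0,μ(4)=0,μ(2)=-1,μ(1)=1 ⇒ 0
[q^12] μ(1)=1,μ(2)=-1,μ(3)=-1,μ(4)=0,μ(6)=1,μ(12)=0 ⇒ 0
[q^15] μ(1)=1,μ(3)=-1,μ(5)=-1,μ(15)=1 ⇒ 0
d|20:{1,2,4,5,10,20}  Σμ=1+(-1)+0+(-1)+1+0=0
[q^23] μ(1)=1,μ(23)=-1 ⇒ 0
[q^28] μ(1)=1,μ(2)=-1,μ(4)=0,μ(7)=-1,μ(14)=1,μ(28)=0 ⇒ 0

1, 0, 0, 0, 0, 0, 0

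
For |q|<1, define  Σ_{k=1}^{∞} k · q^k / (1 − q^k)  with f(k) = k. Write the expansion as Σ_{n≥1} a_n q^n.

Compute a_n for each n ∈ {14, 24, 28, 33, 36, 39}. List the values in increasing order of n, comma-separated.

24, 60, 56, 48, 91, 56

d|14:{1,2,7,14}  Σf=1+2+7+14=24
d|24:{1,2,3,4,6,8,12,24}  Σf=1+2+3+4+6+8+12+24=60
n=28: 28·1 14·2 7·4 4·7 2·14 1·28  f→[28+14+7+4+2+1]=56
d|33:{1,3,11,33}  Σf=1+3+11+33=48
n=36: 36·1 18·2 12·3 9·4 6·6 4·9 3·12 2·18 1·36  f→[36+18+12+9+6+4+3+2+1]=91
q^39  k|39↦f(k): 39:39 13:13 3:3 1:1  a_39=56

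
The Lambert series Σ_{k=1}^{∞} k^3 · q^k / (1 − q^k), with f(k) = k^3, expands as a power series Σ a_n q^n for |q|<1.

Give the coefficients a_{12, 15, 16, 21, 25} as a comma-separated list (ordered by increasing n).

2044, 3528, 4681, 9632, 15751

n=12: 12·1 6·2 4·3 3·4 2·6 1·12  f→[1728+216+64+27+8+1]=2044
n=15: 1·15 3·5 5·3 15·1  f→[1+27+125+3375]=3528
d|16:{1,2,4,8,16}  Σf=1+8+64+512+4096=4681
q^21  k|21↦f(k): 1:1 3:27 7:343 21:9261  a_21=9632
[q^25] f(1)=1,f(5)=125,f(25)=15625 ⇒ 15751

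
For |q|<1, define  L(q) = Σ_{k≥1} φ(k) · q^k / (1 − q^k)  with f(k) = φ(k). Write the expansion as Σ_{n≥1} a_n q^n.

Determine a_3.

[q^3] φ(1)=1,φ(3)=2 ⇒ 3

a_3 = 3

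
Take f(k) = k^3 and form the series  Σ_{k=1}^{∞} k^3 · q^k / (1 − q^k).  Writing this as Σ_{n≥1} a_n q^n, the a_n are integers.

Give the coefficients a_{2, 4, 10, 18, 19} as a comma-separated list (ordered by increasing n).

9, 73, 1134, 6813, 6860

n=2: 1·2 2·1  f→[1+8]=9
q^4  k|4↦f(k): 4:64 2:8 1:1  a_4=73
q^10  k|10↦f(k): 1:1 2:8 5:125 10:1000  a_10=1134
[q^18] f(1)=1,f(2)=8,f(3)=27,f(6)=216,f(9)=729,f(18)=5832 ⇒ 6813
d|19:{19,1}  Σf=6859+1=6860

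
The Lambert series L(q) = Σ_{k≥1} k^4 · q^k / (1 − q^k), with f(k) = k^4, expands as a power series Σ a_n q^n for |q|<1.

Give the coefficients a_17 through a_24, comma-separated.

83522, 112931, 130322, 170898, 196964, 248914, 279842, 358258

q^17  k|17↦f(k): 17:83521 1:1  a_17=83522
n=18: 1·18 2·9 3·6 6·3 9·2 18·1  f→[1+16+81+1296+6561+104976]=112931
q^19  k|19↦f(k): 1:1 19:130321  a_19=130322
q^20  k|20↦f(k): 20:160000 10:10000 5:625 4:256 2:16 1:1  a_20=170898
d|21:{1,3,7,21}  Σf=1+81+2401+194481=196964
d|22:{22,11,2,1}  Σf=234256+14641+16+1=248914
[q^23] f(23)=279841,f(1)=1 ⇒ 279842
d|24:{1,2,3,4,6,8,12,24}  Σf=1+16+81+256+1296+4096+20736+331776=358258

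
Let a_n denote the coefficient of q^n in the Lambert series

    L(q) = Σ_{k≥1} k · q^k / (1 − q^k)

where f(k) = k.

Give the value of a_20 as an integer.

a_20 = 42

n=20: 1·20 2·10 4·5 5·4 10·2 20·1  f→[1+2+4+5+10+20]=42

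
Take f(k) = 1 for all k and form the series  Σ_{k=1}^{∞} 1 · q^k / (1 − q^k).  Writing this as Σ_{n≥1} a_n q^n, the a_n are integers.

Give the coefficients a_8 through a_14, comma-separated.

q^8  k|8↦f(k): 8:1 4:1 2:1 1:1  a_8=4
n=9: 1·9 3·3 9·1  f→[1+1+1]=3
[q^10] f(10)=1,f(5)=1,f(2)=1,f(1)=1 ⇒ 4
q^11  k|11↦f(k): 11:1 1:1  a_11=2
[q^12] f(12)=1,f(6)=1,f(4)=1,f(3)=1,f(2)=1,f(1)=1 ⇒ 6
n=13: 13·1 1·13  f→[1+1]=2
q^14  k|14↦f(k): 1:1 2:1 7:1 14:1  a_14=4

4, 3, 4, 2, 6, 2, 4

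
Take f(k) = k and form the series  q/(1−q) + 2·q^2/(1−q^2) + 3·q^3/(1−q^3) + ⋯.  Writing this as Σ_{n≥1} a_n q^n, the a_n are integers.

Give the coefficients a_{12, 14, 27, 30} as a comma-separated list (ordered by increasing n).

d|12:{1,2,3,4,6,12}  Σf=1+2+3+4+6+12=28
d|14:{14,7,2,1}  Σf=14+7+2+1=24
[q^27] f(27)=27,f(9)=9,f(3)=3,f(1)=1 ⇒ 40
n=30: 1·30 2·15 3·10 5·6 6·5 10·3 15·2 30·1  f→[1+2+3+5+6+10+15+30]=72

28, 24, 40, 72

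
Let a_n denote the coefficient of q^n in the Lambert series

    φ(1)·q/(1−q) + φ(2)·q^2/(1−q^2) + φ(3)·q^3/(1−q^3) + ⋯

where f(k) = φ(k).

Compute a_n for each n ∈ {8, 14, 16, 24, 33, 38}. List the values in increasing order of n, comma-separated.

d|8:{1,2,4,8}  Σφ=1+1+2+4=8
[q^14] φ(1)=1,φ(2)=1,φ(7)=6,φ(14)=6 ⇒ 14
q^16  k|16↦φ(k): 16:8 8:4 4:2 2:1 1:1  a_16=16
d|24:{24,12,8,6,4,3,2,1}  Σφ=8+4+4+2+2+2+1+1=24
q^33  k|33↦φ(k): 1:1 3:2 11:10 33:20  a_33=33
[q^38] φ(38)=18,φ(19)=18,φ(2)=1,φ(1)=1 ⇒ 38

8, 14, 16, 24, 33, 38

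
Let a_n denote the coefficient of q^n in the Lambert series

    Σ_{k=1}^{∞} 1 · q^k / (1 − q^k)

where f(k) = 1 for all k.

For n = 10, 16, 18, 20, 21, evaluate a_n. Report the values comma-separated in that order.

4, 5, 6, 6, 4

[q^10] f(10)=1,f(5)=1,f(2)=1,f(1)=1 ⇒ 4
[q^16] f(1)=1,f(2)=1,f(4)=1,f(8)=1,f(16)=1 ⇒ 5
[q^18] f(1)=1,f(2)=1,f(3)=1,f(6)=1,f(9)=1,f(18)=1 ⇒ 6
d|20:{1,2,4,5,10,20}  Σf=1+1+1+1+1+1=6
n=21: 21·1 7·3 3·7 1·21  f→[1+1+1+1]=4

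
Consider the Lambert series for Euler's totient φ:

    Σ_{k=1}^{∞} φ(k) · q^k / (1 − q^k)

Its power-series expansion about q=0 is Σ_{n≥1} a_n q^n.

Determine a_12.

n=12: 12·1 6·2 4·3 3·4 2·6 1·12  φ→[4+2+2+2+1+1]=12

a_12 = 12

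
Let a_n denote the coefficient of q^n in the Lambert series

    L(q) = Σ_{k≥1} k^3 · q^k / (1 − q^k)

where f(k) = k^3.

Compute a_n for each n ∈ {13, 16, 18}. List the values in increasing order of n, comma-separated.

2198, 4681, 6813

d|13:{1,13}  Σf=1+2197=2198
[q^16] f(16)=4096,f(8)=512,f(4)=64,f(2)=8,f(1)=1 ⇒ 4681
n=18: 1·18 2·9 3·6 6·3 9·2 18·1  f→[1+8+27+216+729+5832]=6813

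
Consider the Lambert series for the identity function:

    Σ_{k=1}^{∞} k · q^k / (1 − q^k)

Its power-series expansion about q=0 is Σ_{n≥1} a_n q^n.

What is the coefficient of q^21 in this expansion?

[q^21] f(21)=21,f(7)=7,f(3)=3,f(1)=1 ⇒ 32

a_21 = 32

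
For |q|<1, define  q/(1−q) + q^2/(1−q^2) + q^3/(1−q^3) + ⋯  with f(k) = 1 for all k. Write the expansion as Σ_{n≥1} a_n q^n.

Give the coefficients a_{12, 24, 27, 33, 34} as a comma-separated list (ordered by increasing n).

q^12  k|12↦f(k): 12:1 6:1 4:1 3:1 2:1 1:1  a_12=6
[q^24] f(1)=1,f(2)=1,f(3)=1,f(4)=1,f(6)=1,f(8)=1,f(12)=1,f(24)=1 ⇒ 8
q^27  k|27↦f(k): 1:1 3:1 9:1 27:1  a_27=4
[q^33] f(33)=1,f(11)=1,f(3)=1,f(1)=1 ⇒ 4
d|34:{1,2,17,34}  Σf=1+1+1+1=4

6, 8, 4, 4, 4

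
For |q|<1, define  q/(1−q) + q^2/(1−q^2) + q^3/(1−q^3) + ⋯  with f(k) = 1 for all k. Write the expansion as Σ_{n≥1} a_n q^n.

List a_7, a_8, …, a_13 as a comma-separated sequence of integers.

q^7  k|7↦f(k): 7:1 1:1  a_7=2
q^8  k|8↦f(k): 1:1 2:1 4:1 8:1  a_8=4
n=9: 9·1 3·3 1·9  f→[1+1+1]=3
n=10: 10·1 5·2 2·5 1·10  f→[1+1+1+1]=4
n=11: 1·11 11·1  f→[1+1]=2
[q^12] f(1)=1,f(2)=1,f(3)=1,f(4)=1,f(6)=1,f(12)=1 ⇒ 6
d|13:{13,1}  Σf=1+1=2

2, 4, 3, 4, 2, 6, 2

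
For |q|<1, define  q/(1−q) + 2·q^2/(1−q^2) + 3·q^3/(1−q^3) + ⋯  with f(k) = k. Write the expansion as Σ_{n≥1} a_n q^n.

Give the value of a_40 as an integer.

q^40  k|40↦f(k): 40:40 20:20 10:10 8:8 5:5 4:4 2:2 1:1  a_40=90

a_40 = 90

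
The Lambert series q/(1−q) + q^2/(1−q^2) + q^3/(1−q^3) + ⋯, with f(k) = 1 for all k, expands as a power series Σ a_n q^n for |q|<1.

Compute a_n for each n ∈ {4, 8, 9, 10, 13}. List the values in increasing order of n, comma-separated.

3, 4, 3, 4, 2

n=4: 1·4 2·2 4·1  f→[1+1+1]=3
d|8:{8,4,2,1}  Σf=1+1+1+1=4
q^9  k|9↦f(k): 9:1 3:1 1:1  a_9=3
[q^10] f(1)=1,f(2)=1,f(5)=1,f(10)=1 ⇒ 4
n=13: 1·13 13·1  f→[1+1]=2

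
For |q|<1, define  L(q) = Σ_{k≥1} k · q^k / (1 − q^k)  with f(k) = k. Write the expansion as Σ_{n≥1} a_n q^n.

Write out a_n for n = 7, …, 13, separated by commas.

n=7: 1·7 7·1  f→[1+7]=8
n=8: 1·8 2·4 4·2 8·1  f→[1+2+4+8]=15
n=9: 9·1 3·3 1·9  f→[9+3+1]=13
q^10  k|10↦f(k): 1:1 2:2 5:5 10:10  a_10=18
[q^11] f(1)=1,f(11)=11 ⇒ 12
q^12  k|12↦f(k): 1:1 2:2 3:3 4:4 6:6 12:12  a_12=28
[q^13] f(13)=13,f(1)=1 ⇒ 14

8, 15, 13, 18, 12, 28, 14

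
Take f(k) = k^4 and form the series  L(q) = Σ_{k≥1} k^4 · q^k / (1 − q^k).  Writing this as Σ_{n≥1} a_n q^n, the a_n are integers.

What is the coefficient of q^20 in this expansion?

a_20 = 170898

q^20  k|20↦f(k): 20:160000 10:10000 5:625 4:256 2:16 1:1  a_20=170898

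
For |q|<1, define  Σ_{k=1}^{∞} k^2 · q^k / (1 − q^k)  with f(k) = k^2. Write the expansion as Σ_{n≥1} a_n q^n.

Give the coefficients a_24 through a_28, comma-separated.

q^24  k|24↦f(k): 24:576 12:144 8:64 6:36 4:16 3:9 2:4 1:1  a_24=850
q^25  k|25↦f(k): 1:1 5:25 25:625  a_25=651
[q^26] f(1)=1,f(2)=4,f(13)=169,f(26)=676 ⇒ 850
q^27  k|27↦f(k): 27:729 9:81 3:9 1:1  a_27=820
q^28  k|28↦f(k): 1:1 2:4 4:16 7:49 14:196 28:784  a_28=1050

850, 651, 850, 820, 1050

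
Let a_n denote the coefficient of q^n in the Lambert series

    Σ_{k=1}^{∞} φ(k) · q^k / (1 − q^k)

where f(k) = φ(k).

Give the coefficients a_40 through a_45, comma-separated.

n=40: 1·40 2·20 4·10 5·8 8·5 10·4 20·2 40·1  φ→[1+1+2+4+4+4+8+16]=40
[q^41] φ(41)=40,φ(1)=1 ⇒ 41
d|42:{42,21,14,7,6,3,2,1}  Σφ=12+12+6+6+2+2+1+1=42
d|43:{43,1}  Σφ=42+1=43
[q^44] φ(1)=1,φ(2)=1,φ(4)=2,φ(11)=10,φ(22)=10,φ(44)=20 ⇒ 44
q^45  k|45↦φ(k): 45:24 15:8 9:6 5:4 3:2 1:1  a_45=45

40, 41, 42, 43, 44, 45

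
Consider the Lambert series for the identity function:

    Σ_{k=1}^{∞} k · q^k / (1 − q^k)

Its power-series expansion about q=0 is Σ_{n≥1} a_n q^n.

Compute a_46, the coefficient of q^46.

[q^46] f(46)=46,f(23)=23,f(2)=2,f(1)=1 ⇒ 72

a_46 = 72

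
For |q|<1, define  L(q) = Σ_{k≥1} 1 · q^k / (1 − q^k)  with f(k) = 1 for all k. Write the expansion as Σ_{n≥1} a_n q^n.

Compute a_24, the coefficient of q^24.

q^24  k|24↦f(k): 24:1 12:1 8:1 6:1 4:1 3:1 2:1 1:1  a_24=8

a_24 = 8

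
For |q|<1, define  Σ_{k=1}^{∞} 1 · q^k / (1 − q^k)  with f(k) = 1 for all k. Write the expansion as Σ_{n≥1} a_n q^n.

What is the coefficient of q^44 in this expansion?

q^44  k|44↦f(k): 1:1 2:1 4:1 11:1 22:1 44:1  a_44=6

a_44 = 6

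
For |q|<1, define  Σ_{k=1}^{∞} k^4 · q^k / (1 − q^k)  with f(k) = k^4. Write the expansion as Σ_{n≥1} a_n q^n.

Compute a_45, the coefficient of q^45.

a_45 = 4158518

d|45:{1,3,5,9,15,45}  Σf=1+81+625+6561+50625+4100625=4158518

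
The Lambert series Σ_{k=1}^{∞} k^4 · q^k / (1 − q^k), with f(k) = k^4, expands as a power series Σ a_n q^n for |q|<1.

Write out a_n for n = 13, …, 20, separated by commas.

28562, 40834, 51332, 69905, 83522, 112931, 130322, 170898

q^13  k|13↦f(k): 1:1 13:28561  a_13=28562
n=14: 1·14 2·7 7·2 14·1  f→[1+16+2401+38416]=40834
n=15: 1·15 3·5 5·3 15·1  f→[1+81+625+50625]=51332
[q^16] f(16)=65536,f(8)=4096,f(4)=256,f(2)=16,f(1)=1 ⇒ 69905
n=17: 17·1 1·17  f→[83521+1]=83522
[q^18] f(1)=1,f(2)=16,f(3)=81,f(6)=1296,f(9)=6561,f(18)=104976 ⇒ 112931
n=19: 1·19 19·1  f→[1+130321]=130322
q^20  k|20↦f(k): 20:160000 10:10000 5:625 4:256 2:16 1:1  a_20=170898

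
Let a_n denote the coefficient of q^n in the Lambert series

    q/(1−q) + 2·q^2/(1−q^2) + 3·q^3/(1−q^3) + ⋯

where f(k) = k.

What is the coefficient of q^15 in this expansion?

a_15 = 24

[q^15] f(15)=15,f(5)=5,f(3)=3,f(1)=1 ⇒ 24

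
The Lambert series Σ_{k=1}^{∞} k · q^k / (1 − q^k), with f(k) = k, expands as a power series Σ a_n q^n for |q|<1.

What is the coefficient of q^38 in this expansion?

d|38:{38,19,2,1}  Σf=38+19+2+1=60

a_38 = 60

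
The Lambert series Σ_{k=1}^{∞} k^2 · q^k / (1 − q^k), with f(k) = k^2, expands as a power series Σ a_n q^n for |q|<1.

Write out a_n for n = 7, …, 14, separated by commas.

50, 85, 91, 130, 122, 210, 170, 250

q^7  k|7↦f(k): 7:49 1:1  a_7=50
q^8  k|8↦f(k): 8:64 4:16 2:4 1:1  a_8=85
n=9: 9·1 3·3 1·9  f→[81+9+1]=91
[q^10] f(1)=1,f(2)=4,f(5)=25,f(10)=100 ⇒ 130
n=11: 11·1 1·11  f→[121+1]=122
d|12:{12,6,4,3,2,1}  Σf=144+36+16+9+4+1=210
[q^13] f(1)=1,f(13)=169 ⇒ 170
q^14  k|14↦f(k): 14:196 7:49 2:4 1:1  a_14=250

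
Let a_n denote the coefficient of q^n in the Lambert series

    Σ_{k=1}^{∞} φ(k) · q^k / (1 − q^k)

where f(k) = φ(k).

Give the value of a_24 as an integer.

n=24: 24·1 12·2 8·3 6·4 4·6 3·8 2·12 1·24  φ→[8+4+4+2+2+2+1+1]=24

a_24 = 24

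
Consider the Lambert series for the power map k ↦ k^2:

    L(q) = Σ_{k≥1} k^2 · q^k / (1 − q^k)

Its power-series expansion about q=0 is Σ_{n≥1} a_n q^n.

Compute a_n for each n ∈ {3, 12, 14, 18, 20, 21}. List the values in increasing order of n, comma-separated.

q^3  k|3↦f(k): 1:1 3:9  a_3=10
n=12: 12·1 6·2 4·3 3·4 2·6 1·12  f→[144+36+16+9+4+1]=210
q^14  k|14↦f(k): 14:196 7:49 2:4 1:1  a_14=250
q^18  k|18↦f(k): 18:324 9:81 6:36 3:9 2:4 1:1  a_18=455
d|20:{1,2,4,5,10,20}  Σf=1+4+16+25+100+400=546
q^21  k|21↦f(k): 21:441 7:49 3:9 1:1  a_21=500

10, 210, 250, 455, 546, 500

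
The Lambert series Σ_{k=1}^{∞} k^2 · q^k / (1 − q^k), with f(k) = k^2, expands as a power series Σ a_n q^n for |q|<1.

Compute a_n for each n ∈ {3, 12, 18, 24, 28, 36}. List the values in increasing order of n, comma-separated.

d|3:{1,3}  Σf=1+9=10
n=12: 1·12 2·6 3·4 4·3 6·2 12·1  f→[1+4+9+16+36+144]=210
n=18: 1·18 2·9 3·6 6·3 9·2 18·1  f→[1+4+9+36+81+324]=455
d|24:{1,2,3,4,6,8,12,24}  Σf=1+4+9+16+36+64+144+576=850
n=28: 28·1 14·2 7·4 4·7 2·14 1·28  f→[784+196+49+16+4+1]=1050
n=36: 1·36 2·18 3·12 4·9 6·6 9·4 12·3 18·2 36·1  f→[1+4+9+16+36+81+144+324+1296]=1911

10, 210, 455, 850, 1050, 1911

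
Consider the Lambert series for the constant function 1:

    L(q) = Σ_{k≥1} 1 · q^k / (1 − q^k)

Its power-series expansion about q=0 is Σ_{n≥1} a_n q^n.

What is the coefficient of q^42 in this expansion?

a_42 = 8

q^42  k|42↦f(k): 1:1 2:1 3:1 6:1 7:1 14:1 21:1 42:1  a_42=8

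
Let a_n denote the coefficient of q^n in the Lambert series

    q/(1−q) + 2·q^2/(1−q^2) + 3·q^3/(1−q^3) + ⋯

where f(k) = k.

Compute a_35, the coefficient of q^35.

a_35 = 48

[q^35] f(35)=35,f(7)=7,f(5)=5,f(1)=1 ⇒ 48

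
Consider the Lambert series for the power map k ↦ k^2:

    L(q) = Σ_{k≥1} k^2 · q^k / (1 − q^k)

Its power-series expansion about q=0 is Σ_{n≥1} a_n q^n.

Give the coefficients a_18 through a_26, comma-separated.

d|18:{1,2,3,6,9,18}  Σf=1+4+9+36+81+324=455
n=19: 19·1 1·19  f→[361+1]=362
n=20: 20·1 10·2 5·4 4·5 2·10 1·20  f→[400+100+25+16+4+1]=546
[q^21] f(21)=441,f(7)=49,f(3)=9,f(1)=1 ⇒ 500
q^22  k|22↦f(k): 1:1 2:4 11:121 22:484  a_22=610
d|23:{23,1}  Σf=529+1=530
q^24  k|24↦f(k): 24:576 12:144 8:64 6:36 4:16 3:9 2:4 1:1  a_24=850
n=25: 1·25 5·5 25·1  f→[1+25+625]=651
n=26: 26·1 13·2 2·13 1·26  f→[676+169+4+1]=850

455, 362, 546, 500, 610, 530, 850, 651, 850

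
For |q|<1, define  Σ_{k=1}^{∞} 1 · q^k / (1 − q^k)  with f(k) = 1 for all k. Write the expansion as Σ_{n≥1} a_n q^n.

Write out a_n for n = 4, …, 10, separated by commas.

3, 2, 4, 2, 4, 3, 4

n=4: 1·4 2·2 4·1  f→[1+1+1]=3
d|5:{1,5}  Σf=1+1=2
[q^6] f(6)=1,f(3)=1,f(2)=1,f(1)=1 ⇒ 4
d|7:{7,1}  Σf=1+1=2
n=8: 1·8 2·4 4·2 8·1  f→[1+1+1+1]=4
[q^9] f(1)=1,f(3)=1,f(9)=1 ⇒ 3
q^10  k|10↦f(k): 1:1 2:1 5:1 10:1  a_10=4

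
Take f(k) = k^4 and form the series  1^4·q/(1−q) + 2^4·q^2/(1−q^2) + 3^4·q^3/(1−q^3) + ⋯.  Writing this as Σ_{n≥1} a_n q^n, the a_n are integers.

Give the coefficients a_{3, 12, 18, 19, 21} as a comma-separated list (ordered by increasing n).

[q^3] f(3)=81,f(1)=1 ⇒ 82
n=12: 1·12 2·6 3·4 4·3 6·2 12·1  f→[1+16+81+256+1296+20736]=22386
d|18:{18,9,6,3,2,1}  Σf=104976+6561+1296+81+16+1=112931
d|19:{1,19}  Σf=1+130321=130322
q^21  k|21↦f(k): 21:194481 7:2401 3:81 1:1  a_21=196964

82, 22386, 112931, 130322, 196964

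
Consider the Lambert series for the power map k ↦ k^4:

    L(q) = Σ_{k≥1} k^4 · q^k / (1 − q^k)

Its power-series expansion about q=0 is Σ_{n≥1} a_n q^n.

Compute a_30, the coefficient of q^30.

a_30 = 872644

d|30:{1,2,3,5,6,10,15,30}  Σf=1+16+81+625+1296+10000+50625+810000=872644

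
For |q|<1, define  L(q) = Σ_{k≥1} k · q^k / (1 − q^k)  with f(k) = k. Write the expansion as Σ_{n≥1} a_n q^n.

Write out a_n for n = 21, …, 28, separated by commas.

32, 36, 24, 60, 31, 42, 40, 56

q^21  k|21↦f(k): 21:21 7:7 3:3 1:1  a_21=32
d|22:{22,11,2,1}  Σf=22+11+2+1=36
[q^23] f(23)=23,f(1)=1 ⇒ 24
[q^24] f(24)=24,f(12)=12,f(8)=8,f(6)=6,f(4)=4,f(3)=3,f(2)=2,f(1)=1 ⇒ 60
d|25:{1,5,25}  Σf=1+5+25=31
q^26  k|26↦f(k): 26:26 13:13 2:2 1:1  a_26=42
n=27: 27·1 9·3 3·9 1·27  f→[27+9+3+1]=40
n=28: 1·28 2·14 4·7 7·4 14·2 28·1  f→[1+2+4+7+14+28]=56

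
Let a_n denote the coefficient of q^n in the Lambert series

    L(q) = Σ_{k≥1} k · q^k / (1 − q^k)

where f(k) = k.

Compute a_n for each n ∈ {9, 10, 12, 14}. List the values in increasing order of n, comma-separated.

d|9:{9,3,1}  Σf=9+3+1=13
[q^10] f(1)=1,f(2)=2,f(5)=5,f(10)=10 ⇒ 18
n=12: 12·1 6·2 4·3 3·4 2·6 1·12  f→[12+6+4+3+2+1]=28
[q^14] f(14)=14,f(7)=7,f(2)=2,f(1)=1 ⇒ 24

13, 18, 28, 24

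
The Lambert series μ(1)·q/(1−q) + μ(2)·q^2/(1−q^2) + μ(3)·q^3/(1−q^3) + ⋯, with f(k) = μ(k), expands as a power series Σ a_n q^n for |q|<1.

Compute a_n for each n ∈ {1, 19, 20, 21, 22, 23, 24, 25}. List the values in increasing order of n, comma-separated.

q^1  k|1↦μ(k): 1:1  a_1=1
[q^19] μ(19)=-1,μ(1)=1 ⇒ 0
d|20:{1,2,4,5,10,20}  Σμ=1+(-1)+0+(-1)+1+0=0
n=21: 1·21 3·7 7·3 21·1  μ→[1+(-1)+(-1)+1]=0
[q^22] μ(22)=1,μ(11)=-1,μ(2)=-1,μ(1)=1 ⇒ 0
q^23  k|23↦μ(k): 1:1 23:-1  a_23=0
q^24  k|24↦μ(k): 1:1 2:-1 3:-1 4:0 6:1 8:0 12:0 24:0  a_24=0
q^25  k|25↦μ(k): 1:1 5:-1 25:0  a_25=0

1, 0, 0, 0, 0, 0, 0, 0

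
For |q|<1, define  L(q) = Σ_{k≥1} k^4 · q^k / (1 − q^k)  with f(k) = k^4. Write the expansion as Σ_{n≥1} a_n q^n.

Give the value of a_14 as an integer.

d|14:{14,7,2,1}  Σf=38416+2401+16+1=40834

a_14 = 40834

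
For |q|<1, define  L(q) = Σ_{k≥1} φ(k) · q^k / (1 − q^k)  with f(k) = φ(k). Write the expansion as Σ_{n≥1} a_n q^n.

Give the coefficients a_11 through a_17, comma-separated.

n=11: 1·11 11·1  φ→[1+10]=11
[q^12] φ(1)=1,φ(2)=1,φ(3)=2,φ(4)=2,φ(6)=2,φ(12)=4 ⇒ 12
n=13: 13·1 1·13  φ→[12+1]=13
q^14  k|14↦φ(k): 1:1 2:1 7:6 14:6  a_14=14
q^15  k|15↦φ(k): 1:1 3:2 5:4 15:8  a_15=15
q^16  k|16↦φ(k): 1:1 2:1 4:2 8:4 16:8  a_16=16
q^17  k|17↦φ(k): 17:16 1:1  a_17=17

11, 12, 13, 14, 15, 16, 17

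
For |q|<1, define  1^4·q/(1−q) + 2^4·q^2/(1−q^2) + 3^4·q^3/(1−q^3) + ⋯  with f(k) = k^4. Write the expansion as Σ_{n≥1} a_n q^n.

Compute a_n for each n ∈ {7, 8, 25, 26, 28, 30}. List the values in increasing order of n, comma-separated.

2402, 4369, 391251, 485554, 655746, 872644

[q^7] f(7)=2401,f(1)=1 ⇒ 2402
[q^8] f(8)=4096,f(4)=256,f(2)=16,f(1)=1 ⇒ 4369
q^25  k|25↦f(k): 25:390625 5:625 1:1  a_25=391251
d|26:{26,13,2,1}  Σf=456976+28561+16+1=485554
q^28  k|28↦f(k): 28:614656 14:38416 7:2401 4:256 2:16 1:1  a_28=655746
[q^30] f(1)=1,f(2)=16,f(3)=81,f(5)=625,f(6)=1296,f(10)=10000,f(15)=50625,f(30)=810000 ⇒ 872644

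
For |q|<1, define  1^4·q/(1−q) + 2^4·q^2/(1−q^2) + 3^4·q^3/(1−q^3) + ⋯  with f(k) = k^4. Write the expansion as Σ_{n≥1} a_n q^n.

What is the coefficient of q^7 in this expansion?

a_7 = 2402

n=7: 7·1 1·7  f→[2401+1]=2402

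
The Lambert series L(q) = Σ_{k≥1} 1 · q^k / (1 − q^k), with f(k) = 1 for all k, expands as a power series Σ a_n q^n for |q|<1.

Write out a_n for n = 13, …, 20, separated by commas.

q^13  k|13↦f(k): 1:1 13:1  a_13=2
q^14  k|14↦f(k): 1:1 2:1 7:1 14:1  a_14=4
q^15  k|15↦f(k): 1:1 3:1 5:1 15:1  a_15=4
n=16: 1·16 2·8 4·4 8·2 16·1  f→[1+1+1+1+1]=5
[q^17] f(17)=1,f(1)=1 ⇒ 2
d|18:{1,2,3,6,9,18}  Σf=1+1+1+1+1+1=6
q^19  k|19↦f(k): 1:1 19:1  a_19=2
n=20: 1·20 2·10 4·5 5·4 10·2 20·1  f→[1+1+1+1+1+1]=6

2, 4, 4, 5, 2, 6, 2, 6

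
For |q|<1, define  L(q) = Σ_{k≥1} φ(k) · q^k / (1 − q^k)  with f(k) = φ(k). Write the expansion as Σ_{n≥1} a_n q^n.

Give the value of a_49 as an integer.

n=49: 1·49 7·7 49·1  φ→[1+6+42]=49

a_49 = 49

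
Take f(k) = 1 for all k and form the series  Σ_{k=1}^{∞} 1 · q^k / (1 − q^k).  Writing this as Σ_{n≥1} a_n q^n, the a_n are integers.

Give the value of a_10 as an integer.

a_10 = 4

[q^10] f(10)=1,f(5)=1,f(2)=1,f(1)=1 ⇒ 4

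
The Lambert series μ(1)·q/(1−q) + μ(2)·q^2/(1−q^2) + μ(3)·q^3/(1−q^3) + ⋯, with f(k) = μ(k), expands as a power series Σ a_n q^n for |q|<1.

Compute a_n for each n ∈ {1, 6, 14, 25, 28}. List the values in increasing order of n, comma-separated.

1, 0, 0, 0, 0

[q^1] μ(1)=1 ⇒ 1
q^6  k|6↦μ(k): 1:1 2:-1 3:-1 6:1  a_6=0
d|14:{14,7,2,1}  Σμ=1+(-1)+(-1)+1=0
[q^25] μ(25)=0,μ(5)=-1,μ(1)=1 ⇒ 0
[q^28] μ(28)=0,μ(14)=1,μ(7)=-1,μ(4)=0,μ(2)=-1,μ(1)=1 ⇒ 0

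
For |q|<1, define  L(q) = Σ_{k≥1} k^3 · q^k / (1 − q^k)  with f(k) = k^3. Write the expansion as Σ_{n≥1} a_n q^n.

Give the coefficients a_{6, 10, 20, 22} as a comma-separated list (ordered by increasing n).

[q^6] f(1)=1,f(2)=8,f(3)=27,f(6)=216 ⇒ 252
[q^10] f(1)=1,f(2)=8,f(5)=125,f(10)=1000 ⇒ 1134
q^20  k|20↦f(k): 20:8000 10:1000 5:125 4:64 2:8 1:1  a_20=9198
d|22:{1,2,11,22}  Σf=1+8+1331+10648=11988

252, 1134, 9198, 11988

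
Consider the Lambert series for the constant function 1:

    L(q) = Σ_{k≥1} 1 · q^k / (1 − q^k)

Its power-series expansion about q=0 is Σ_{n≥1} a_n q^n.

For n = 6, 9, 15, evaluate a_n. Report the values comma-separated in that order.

4, 3, 4

q^6  k|6↦f(k): 6:1 3:1 2:1 1:1  a_6=4
[q^9] f(9)=1,f(3)=1,f(1)=1 ⇒ 3
q^15  k|15↦f(k): 1:1 3:1 5:1 15:1  a_15=4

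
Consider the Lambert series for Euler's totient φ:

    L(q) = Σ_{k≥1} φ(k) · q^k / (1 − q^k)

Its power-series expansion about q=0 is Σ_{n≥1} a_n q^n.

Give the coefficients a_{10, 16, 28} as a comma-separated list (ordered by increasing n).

q^10  k|10↦φ(k): 10:4 5:4 2:1 1:1  a_10=10
n=16: 16·1 8·2 4·4 2·8 1·16  φ→[8+4+2+1+1]=16
n=28: 28·1 14·2 7·4 4·7 2·14 1·28  φ→[12+6+6+2+1+1]=28

10, 16, 28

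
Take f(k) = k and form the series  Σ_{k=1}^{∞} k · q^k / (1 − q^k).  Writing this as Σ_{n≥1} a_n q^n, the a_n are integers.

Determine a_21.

a_21 = 32

n=21: 21·1 7·3 3·7 1·21  f→[21+7+3+1]=32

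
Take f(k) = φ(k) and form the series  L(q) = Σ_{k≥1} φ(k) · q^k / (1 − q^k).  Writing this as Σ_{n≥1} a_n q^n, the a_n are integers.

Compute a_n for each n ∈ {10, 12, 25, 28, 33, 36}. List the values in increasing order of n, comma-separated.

q^10  k|10↦φ(k): 1:1 2:1 5:4 10:4  a_10=10
d|12:{12,6,4,3,2,1}  Σφ=4+2+2+2+1+1=12
d|25:{1,5,25}  Σφ=1+4+20=25
[q^28] φ(1)=1,φ(2)=1,φ(4)=2,φ(7)=6,φ(14)=6,φ(28)=12 ⇒ 28
d|33:{1,3,11,33}  Σφ=1+2+10+20=33
n=36: 1·36 2·18 3·12 4·9 6·6 9·4 12·3 18·2 36·1  φ→[1+1+2+2+2+6+4+6+12]=36

10, 12, 25, 28, 33, 36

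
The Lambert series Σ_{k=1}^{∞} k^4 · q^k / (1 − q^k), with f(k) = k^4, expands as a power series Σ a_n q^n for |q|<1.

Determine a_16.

a_16 = 69905

n=16: 16·1 8·2 4·4 2·8 1·16  f→[65536+4096+256+16+1]=69905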